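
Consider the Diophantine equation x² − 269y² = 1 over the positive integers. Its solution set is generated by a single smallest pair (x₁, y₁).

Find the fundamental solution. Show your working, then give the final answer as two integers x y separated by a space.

d=269: √d = [16; 2,2,32] (ℓ=3, odd), read p_5/q_5
k=0  a_k=16  p_k/q_k = 16/1
…
k=3  a_k=32  p_k/q_k = 2657/162
k=4  a_k=2  p_k/q_k = 5396/329
k=5  a_k=2  p_k/q_k = 13449/820
(x₁, y₁) = (13449, 820);  13449² − 269·820² = 1 ✓

13449 820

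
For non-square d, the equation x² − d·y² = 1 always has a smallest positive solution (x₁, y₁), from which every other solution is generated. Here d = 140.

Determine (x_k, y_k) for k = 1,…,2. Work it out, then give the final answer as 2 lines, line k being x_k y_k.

71 6
10081 852

[11; 1,4,1,22] for √140; ℓ=4 ⇒ convergent index 3
step 0: (11, 1)  from 11·(1,0) + (0,1)
…
step 2: (59, 5)  from 4·(12,1) + (11,1)
step 3: (71, 6)  from 1·(59,5) + (12,1)
(x₁, y₁) = (71, 6);  71² − 140·6² = 1 ✓
k=2:  x_2 = 71·71+140·6·6 = 10081,  y_2 = 71·6+6·71 = 852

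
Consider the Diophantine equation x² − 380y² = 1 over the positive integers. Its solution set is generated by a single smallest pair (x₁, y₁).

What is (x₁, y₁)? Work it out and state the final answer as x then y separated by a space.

√380 = [19; 2,38, …], period ℓ=2 (even) → k=1
step 0: (19, 1)  from 19·(1,0) + (0,1)
step 1: (39, 2)  from 2·(19,1) + (1,0)
fundamental: x₁=39, y₁=2  (since 1521 − 380·4 = 1)

39 2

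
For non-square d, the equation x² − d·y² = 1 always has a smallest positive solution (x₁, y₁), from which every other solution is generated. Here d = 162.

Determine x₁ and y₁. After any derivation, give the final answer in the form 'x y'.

19601 1540

d=162: √d = [12; 1,2,1,2,12,2,1,2,1,24] (ℓ=10, even), read p_9/q_9
k=0  a_k=12  p_k/q_k = 12/1
…
k=2  a_k=2  p_k/q_k = 38/3
…
k=4  a_k=2  p_k/q_k = 140/11
…
k=6  a_k=2  p_k/q_k = 3602/283
…
k=8  a_k=2  p_k/q_k = 14268/1121
k=9  a_k=1  p_k/q_k = 19601/1540
→ (19601, 1540).  Check: 19601²=384199201, 162·1540²=384199200, difference 1.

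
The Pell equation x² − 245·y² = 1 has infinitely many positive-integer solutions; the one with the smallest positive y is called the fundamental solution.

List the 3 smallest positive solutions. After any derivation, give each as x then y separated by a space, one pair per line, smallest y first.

√245 → a₀=15, period (1,1,1,7,6,7,1,1,1,30); ℓ=10 even so k=9
step 0: (15, 1)  from 15·(1,0) + (0,1)
step 1: (16, 1)  from 1·(15,1) + (1,0)
step 2: (31, 2)  from 1·(16,1) + (15,1)
…
step 4: (360, 23)  from 7·(47,3) + (31,2)
…
step 6: (15809, 1010)  from 7·(2207,141) + (360,23)
step 7: (18016, 1151)  from 1·(15809,1010) + (2207,141)
step 8: (33825, 2161)  from 1·(18016,1151) + (15809,1010)
step 9: (51841, 3312)  from 1·(33825,2161) + (18016,1151)
(x₁, y₁) = (51841, 3312);  51841² − 245·3312² = 1 ✓
(x_2, y_2) = (51841·51841 + 245·3312·3312, 51841·3312 + 3312·51841) = (5374978561, 343394784)
(x_3, y_3) = (51841·5374978561 + 245·3312·343394784, 51841·343394784 + 3312·5374978561) = (557288527109761, 35603857991376)

51841 3312
5374978561 343394784
557288527109761 35603857991376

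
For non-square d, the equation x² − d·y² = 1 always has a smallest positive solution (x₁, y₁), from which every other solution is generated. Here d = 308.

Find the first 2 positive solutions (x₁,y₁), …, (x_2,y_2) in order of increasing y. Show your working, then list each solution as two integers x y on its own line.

351 20
246401 14040

√308 → a₀=17, period (1,1,4,1,1,34); ℓ=6 even so k=5
step 0: (17, 1)  from 17·(1,0) + (0,1)
…
step 2: (35, 2)  from 1·(18,1) + (17,1)
step 3: (158, 9)  from 4·(35,2) + (18,1)
step 4: (193, 11)  from 1·(158,9) + (35,2)
step 5: (351, 20)  from 1·(193,11) + (158,9)
fundamental: x₁=351, y₁=20  (since 123201 − 308·400 = 1)
(x_2, y_2) = (351·351 + 308·20·20, 351·20 + 20·351) = (246401, 14040)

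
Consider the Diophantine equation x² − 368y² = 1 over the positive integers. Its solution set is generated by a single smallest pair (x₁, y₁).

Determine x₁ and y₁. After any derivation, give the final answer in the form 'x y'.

1151 60

√368 → a₀=19, period (5,2,5,38); ℓ=4 even so k=3
k=0  a_k=19  p_k/q_k = 19/1
…
k=2  a_k=2  p_k/q_k = 211/11
k=3  a_k=5  p_k/q_k = 1151/60
→ (1151, 60).  Check: 1151²=1324801, 368·60²=1324800, difference 1.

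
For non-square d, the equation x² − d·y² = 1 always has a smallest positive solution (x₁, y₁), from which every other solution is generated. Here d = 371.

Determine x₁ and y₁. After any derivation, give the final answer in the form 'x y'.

[19; 3,1,4,1,3,38] for √371; ℓ=6 ⇒ convergent index 5
i=0: a=19 ⇒ p=19, q=1
i=1: a=3 ⇒ p=58, q=3
i=2: a=1 ⇒ p=77, q=4
i=3: a=4 ⇒ p=366, q=19
i=4: a=1 ⇒ p=443, q=23
i=5: a=3 ⇒ p=1695, q=88
(x₁, y₁) = (1695, 88);  1695² − 371·88² = 1 ✓

1695 88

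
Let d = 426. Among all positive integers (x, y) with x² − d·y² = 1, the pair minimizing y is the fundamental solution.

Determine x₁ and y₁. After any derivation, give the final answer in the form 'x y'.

88751 4300

√426 → a₀=20, period (1,1,1,3,2,6,2,3,1,1,1,40); ℓ=12 even so k=11
i=0: a=20 ⇒ p=20, q=1
…
i=4: a=3 ⇒ p=227, q=11
i=5: a=2 ⇒ p=516, q=25
i=6: a=6 ⇒ p=3323, q=161
…
i=10: a=1 ⇒ p=56780, q=2751
i=11: a=1 ⇒ p=88751, q=4300
→ (88751, 4300).  Check: 88751²=7876740001, 426·4300²=7876740000, difference 1.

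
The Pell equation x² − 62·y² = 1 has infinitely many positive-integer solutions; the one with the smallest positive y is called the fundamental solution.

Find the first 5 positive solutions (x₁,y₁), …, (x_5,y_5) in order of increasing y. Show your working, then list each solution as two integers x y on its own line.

d=62: √d = [7; 1,6,1,14] (ℓ=4, even), read p_3/q_3
k=0  a_k=7  p_k/q_k = 7/1
…
k=2  a_k=6  p_k/q_k = 55/7
k=3  a_k=1  p_k/q_k = 63/8
→ (63, 8).  Check: 63²=3969, 62·8²=3968, difference 1.
n=2: (63,8)∘(63,8) = (63·63+62·8·8, 63·8+8·63) = (7937,1008)
n=3: (7937,1008)∘(63,8) = (63·7937+62·8·1008, 63·1008+8·7937) = (999999,127000)
n=4: (999999,127000)∘(63,8) = (63·999999+62·8·127000, 63·127000+8·999999) = (125991937,16000992)
n=5: (125991937,16000992)∘(63,8) = (63·125991937+62·8·16000992, 63·16000992+8·125991937) = (15873984063,2015997992)

63 8
7937 1008
999999 127000
125991937 16000992
15873984063 2015997992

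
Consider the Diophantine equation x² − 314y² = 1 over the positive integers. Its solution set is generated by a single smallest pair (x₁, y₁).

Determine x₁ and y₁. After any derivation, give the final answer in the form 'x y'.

√314 = [17; 1,2,1,1,2,1,34, …], period ℓ=7 (odd) → k=13
step 0: (17, 1)  from 17·(1,0) + (0,1)
…
step 3: (71, 4)  from 1·(53,3) + (18,1)
step 4: (124, 7)  from 1·(71,4) + (53,3)
…
step 6: (443, 25)  from 1·(319,18) + (124,7)
…
step 8: (15824, 893)  from 1·(15381,868) + (443,25)
…
step 10: (62853, 3547)  from 1·(47029,2654) + (15824,893)
…
step 12: (282617, 15949)  from 2·(109882,6201) + (62853,3547)
step 13: (392499, 22150)  from 1·(282617,15949) + (109882,6201)
fundamental: x₁=392499, y₁=22150  (since 154055465001 − 314·490622500 = 1)

392499 22150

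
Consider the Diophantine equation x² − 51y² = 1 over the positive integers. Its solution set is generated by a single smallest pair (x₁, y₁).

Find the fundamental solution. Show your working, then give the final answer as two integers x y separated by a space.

50 7

d=51: √d = [7; 7,14] (ℓ=2, even), read p_1/q_1
i=0: a=7 ⇒ p=7, q=1
i=1: a=7 ⇒ p=50, q=7
(x₁, y₁) = (50, 7);  50² − 51·7² = 1 ✓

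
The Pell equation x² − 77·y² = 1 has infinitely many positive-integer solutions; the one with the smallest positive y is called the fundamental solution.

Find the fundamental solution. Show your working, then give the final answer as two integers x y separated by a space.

[8; 1,3,2,3,1,16] for √77; ℓ=6 ⇒ convergent index 5
k=0  a_k=8  p_k/q_k = 8/1
…
k=2  a_k=3  p_k/q_k = 35/4
…
k=4  a_k=3  p_k/q_k = 272/31
k=5  a_k=1  p_k/q_k = 351/40
→ (351, 40).  Check: 351²=123201, 77·40²=123200, difference 1.

351 40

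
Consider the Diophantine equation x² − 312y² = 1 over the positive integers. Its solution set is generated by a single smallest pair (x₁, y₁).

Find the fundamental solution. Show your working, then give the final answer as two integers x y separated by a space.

√312 = [17; 1,1,1,34, …], period ℓ=4 (even) → k=3
step 0: (17, 1)  from 17·(1,0) + (0,1)
step 1: (18, 1)  from 1·(17,1) + (1,0)
step 2: (35, 2)  from 1·(18,1) + (17,1)
step 3: (53, 3)  from 1·(35,2) + (18,1)
fundamental: x₁=53, y₁=3  (since 2809 − 312·9 = 1)

53 3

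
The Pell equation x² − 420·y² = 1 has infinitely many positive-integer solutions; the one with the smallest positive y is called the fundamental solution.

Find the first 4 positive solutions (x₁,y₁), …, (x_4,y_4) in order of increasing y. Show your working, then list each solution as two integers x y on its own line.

[20; 2,40] for √420; ℓ=2 ⇒ convergent index 1
step 0: (20, 1)  from 20·(1,0) + (0,1)
step 1: (41, 2)  from 2·(20,1) + (1,0)
(x₁, y₁) = (41, 2);  41² − 420·2² = 1 ✓
k=2:  x_2 = 41·41+420·2·2 = 3361,  y_2 = 41·2+2·41 = 164
k=3:  x_3 = 41·3361+420·2·164 = 275561,  y_3 = 41·164+2·3361 = 13446
k=4:  x_4 = 41·275561+420·2·13446 = 22592641,  y_4 = 41·13446+2·275561 = 1102408

41 2
3361 164
275561 13446
22592641 1102408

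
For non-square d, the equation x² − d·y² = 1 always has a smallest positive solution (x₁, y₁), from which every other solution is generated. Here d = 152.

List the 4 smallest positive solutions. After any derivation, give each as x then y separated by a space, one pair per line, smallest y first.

37 3
2737 222
202501 16425
14982337 1215228

[12; 3,24] for √152; ℓ=2 ⇒ convergent index 1
a_0=12:  p_0=12·1+0=12,  q_0=12·0+1=1
a_1=3:  p_1=3·12+1=37,  q_1=3·1+0=3
fundamental: x₁=37, y₁=3  (since 1369 − 152·9 = 1)
k=2:  x_2 = 37·37+152·3·3 = 2737,  y_2 = 37·3+3·37 = 222
k=3:  x_3 = 37·2737+152·3·222 = 202501,  y_3 = 37·222+3·2737 = 16425
k=4:  x_4 = 37·202501+152·3·16425 = 14982337,  y_4 = 37·16425+3·202501 = 1215228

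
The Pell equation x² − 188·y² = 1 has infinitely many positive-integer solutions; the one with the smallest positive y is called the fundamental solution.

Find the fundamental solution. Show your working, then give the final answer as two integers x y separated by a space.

[13; 1,2,2,6,2,2,1,26] for √188; ℓ=8 ⇒ convergent index 7
a_0=13:  p_0=13·1+0=13,  q_0=13·0+1=1
…
a_5=2:  p_5=2·617+96=1330,  q_5=2·45+7=97
a_6=2:  p_6=2·1330+617=3277,  q_6=2·97+45=239
a_7=1:  p_7=1·3277+1330=4607,  q_7=1·239+97=336
→ (4607, 336).  Check: 4607²=21224449, 188·336²=21224448, difference 1.

4607 336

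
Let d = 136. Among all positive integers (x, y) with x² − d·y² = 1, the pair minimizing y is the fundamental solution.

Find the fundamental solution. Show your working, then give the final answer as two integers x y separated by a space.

35 3

√136 → a₀=11, period (1,1,1,22); ℓ=4 even so k=3
i=0: a=11 ⇒ p=11, q=1
i=1: a=1 ⇒ p=12, q=1
i=2: a=1 ⇒ p=23, q=2
i=3: a=1 ⇒ p=35, q=3
→ (35, 3).  Check: 35²=1225, 136·3²=1224, difference 1.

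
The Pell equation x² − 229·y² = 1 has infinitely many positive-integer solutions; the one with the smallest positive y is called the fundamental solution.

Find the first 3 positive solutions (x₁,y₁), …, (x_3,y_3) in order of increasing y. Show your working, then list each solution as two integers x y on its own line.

5848201 386460
68402909872801 4520191516920
800067931842043513801 52869977098885735380

√229 → a₀=15, period (7,1,1,7,30); ℓ=5 odd so k=9
step 0: (15, 1)  from 15·(1,0) + (0,1)
step 1: (106, 7)  from 7·(15,1) + (1,0)
step 2: (121, 8)  from 1·(106,7) + (15,1)
…
step 8: (776325, 51301)  from 1·(413926,27353) + (362399,23948)
step 9: (5848201, 386460)  from 7·(776325,51301) + (413926,27353)
→ (5848201, 386460).  Check: 5848201²=34201454936401, 229·386460²=34201454936400, difference 1.
(x_2, y_2) = (5848201·5848201 + 229·386460·386460, 5848201·386460 + 386460·5848201) = (68402909872801, 4520191516920)
(x_3, y_3) = (5848201·68402909872801 + 229·386460·4520191516920, 5848201·4520191516920 + 386460·68402909872801) = (800067931842043513801, 52869977098885735380)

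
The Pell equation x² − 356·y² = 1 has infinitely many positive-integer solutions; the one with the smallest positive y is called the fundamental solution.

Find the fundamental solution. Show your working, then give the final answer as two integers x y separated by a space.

500001 26500

d=356: √d = [18; 1,6,1,1,2,…,6,1,36] (ℓ=14, even), read p_13/q_13
k=0  a_k=18  p_k/q_k = 18/1
…
k=3  a_k=1  p_k/q_k = 151/8
k=4  a_k=1  p_k/q_k = 283/15
k=5  a_k=2  p_k/q_k = 717/38
k=6  a_k=1  p_k/q_k = 1000/53
…
k=8  a_k=1  p_k/q_k = 9717/515
k=9  a_k=2  p_k/q_k = 28151/1492
k=10  a_k=1  p_k/q_k = 37868/2007
…
k=12  a_k=6  p_k/q_k = 433982/23001
k=13  a_k=1  p_k/q_k = 500001/26500
fundamental: x₁=500001, y₁=26500  (since 250001000001 − 356·702250000 = 1)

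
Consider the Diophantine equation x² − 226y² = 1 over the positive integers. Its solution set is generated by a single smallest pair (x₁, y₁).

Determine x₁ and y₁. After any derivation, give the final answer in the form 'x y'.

451 30

√226 = [15; 30, …], period ℓ=1 (odd) → k=1
a_0=15:  p_0=15·1+0=15,  q_0=15·0+1=1
a_1=30:  p_1=30·15+1=451,  q_1=30·1+0=30
fundamental: x₁=451, y₁=30  (since 203401 − 226·900 = 1)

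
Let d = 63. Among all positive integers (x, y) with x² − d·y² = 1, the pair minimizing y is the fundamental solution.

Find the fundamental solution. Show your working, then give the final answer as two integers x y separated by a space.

√63 = [7; 1,14, …], period ℓ=2 (even) → k=1
k=0  a_k=7  p_k/q_k = 7/1
k=1  a_k=1  p_k/q_k = 8/1
fundamental: x₁=8, y₁=1  (since 64 − 63·1 = 1)

8 1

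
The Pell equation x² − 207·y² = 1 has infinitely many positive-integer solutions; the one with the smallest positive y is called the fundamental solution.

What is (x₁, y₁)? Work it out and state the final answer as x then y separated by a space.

1151 80

√207 = [14; 2,1,1,2,1,1,2,28, …], period ℓ=8 (even) → k=7
k=0  a_k=14  p_k/q_k = 14/1
k=1  a_k=2  p_k/q_k = 29/2
k=2  a_k=1  p_k/q_k = 43/3
…
k=6  a_k=1  p_k/q_k = 446/31
k=7  a_k=2  p_k/q_k = 1151/80
→ (1151, 80).  Check: 1151²=1324801, 207·80²=1324800, difference 1.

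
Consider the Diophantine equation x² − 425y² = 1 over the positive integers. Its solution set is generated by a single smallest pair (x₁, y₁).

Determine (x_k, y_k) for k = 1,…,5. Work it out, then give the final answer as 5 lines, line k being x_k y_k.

[20; 1,1,1,1,1,1,40] for √425; ℓ=7 ⇒ convergent index 13
step 0: (20, 1)  from 20·(1,0) + (0,1)
step 1: (21, 1)  from 1·(20,1) + (1,0)
step 2: (41, 2)  from 1·(21,1) + (20,1)
…
step 4: (103, 5)  from 1·(62,3) + (41,2)
…
step 6: (268, 13)  from 1·(165,8) + (103,5)
…
step 8: (11153, 541)  from 1·(10885,528) + (268,13)
step 9: (22038, 1069)  from 1·(11153,541) + (10885,528)
…
step 12: (88420, 4289)  from 1·(55229,2679) + (33191,1610)
step 13: (143649, 6968)  from 1·(88420,4289) + (55229,2679)
→ (143649, 6968).  Check: 143649²=20635035201, 425·6968²=20635035200, difference 1.
(x_2, y_2) = (143649·143649 + 425·6968·6968, 143649·6968 + 6968·143649) = (41270070401, 2001892464)
(x_3, y_3) = (143649·41270070401 + 425·6968·2001892464, 143649·2001892464 + 6968·41270070401) = (11856808685922849, 575139701115304)
(x_4, y_4) = (143649·11856808685922849 + 425·6968·575139701115304, 143649·575139701115304 + 6968·11856808685922849) = (3406437421806992601601, 165236485849022716128)
(x_5, y_5) = (143649·3406437421806992601601 + 425·6968·165236485849022716128, 143649·165236485849022716128 + 6968·3406437421806992601601) = (978662658398448551768841249, 47472111910877388597026840)

143649 6968
41270070401 2001892464
11856808685922849 575139701115304
3406437421806992601601 165236485849022716128
978662658398448551768841249 47472111910877388597026840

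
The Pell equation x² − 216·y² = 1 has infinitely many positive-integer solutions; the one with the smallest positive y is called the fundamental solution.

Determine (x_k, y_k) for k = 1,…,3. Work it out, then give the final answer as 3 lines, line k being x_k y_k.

485 33
470449 32010
456335045 31049667

√216 = [14; 1,2,3,2,1,28, …], period ℓ=6 (even) → k=5
k=0  a_k=14  p_k/q_k = 14/1
…
k=3  a_k=3  p_k/q_k = 147/10
k=4  a_k=2  p_k/q_k = 338/23
k=5  a_k=1  p_k/q_k = 485/33
→ (485, 33).  Check: 485²=235225, 216·33²=235224, difference 1.
(485+33√216)^2 = 470449 + 32010√216
(485+33√216)^3 = 456335045 + 31049667√216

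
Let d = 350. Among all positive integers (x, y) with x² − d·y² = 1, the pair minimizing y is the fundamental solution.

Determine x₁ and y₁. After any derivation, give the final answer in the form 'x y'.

[18; 1,2,2,2,1,36] for √350; ℓ=6 ⇒ convergent index 5
a_0=18:  p_0=18·1+0=18,  q_0=18·0+1=1
a_1=1:  p_1=1·18+1=19,  q_1=1·1+0=1
a_2=2:  p_2=2·19+18=56,  q_2=2·1+1=3
…
a_4=2:  p_4=2·131+56=318,  q_4=2·7+3=17
a_5=1:  p_5=1·318+131=449,  q_5=1·17+7=24
fundamental: x₁=449, y₁=24  (since 201601 − 350·576 = 1)

449 24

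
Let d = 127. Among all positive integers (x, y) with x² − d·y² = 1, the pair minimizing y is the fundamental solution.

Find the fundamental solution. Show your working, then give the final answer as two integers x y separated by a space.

√127 = [11; 3,1,2,2,7,11,7,2,2,1,3,22, …], period ℓ=12 (even) → k=11
k=0  a_k=11  p_k/q_k = 11/1
k=1  a_k=3  p_k/q_k = 34/3
…
k=3  a_k=2  p_k/q_k = 124/11
k=4  a_k=2  p_k/q_k = 293/26
k=5  a_k=7  p_k/q_k = 2175/193
…
k=7  a_k=7  p_k/q_k = 171701/15236
…
k=9  a_k=2  p_k/q_k = 906941/80478
k=10  a_k=1  p_k/q_k = 1274561/113099
k=11  a_k=3  p_k/q_k = 4730624/419775
fundamental: x₁=4730624, y₁=419775  (since 22378803429376 − 127·176211050625 = 1)

4730624 419775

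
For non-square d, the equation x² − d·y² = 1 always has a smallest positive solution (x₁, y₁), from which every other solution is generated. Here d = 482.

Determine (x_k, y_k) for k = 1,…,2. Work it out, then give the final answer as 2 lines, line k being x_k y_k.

d=482: √d = [21; 1,20,1,42] (ℓ=4, even), read p_3/q_3
k=0  a_k=21  p_k/q_k = 21/1
k=1  a_k=1  p_k/q_k = 22/1
k=2  a_k=20  p_k/q_k = 461/21
k=3  a_k=1  p_k/q_k = 483/22
→ (483, 22).  Check: 483²=233289, 482·22²=233288, difference 1.
(483+22√482)^2 = 466577 + 21252√482

483 22
466577 21252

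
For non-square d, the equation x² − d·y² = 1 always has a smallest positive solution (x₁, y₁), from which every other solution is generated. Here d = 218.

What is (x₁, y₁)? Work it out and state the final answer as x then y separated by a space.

126003 8534

√218 → a₀=14, period (1,3,3,1,28); ℓ=5 odd so k=9
k=0  a_k=14  p_k/q_k = 14/1
k=1  a_k=1  p_k/q_k = 15/1
…
k=3  a_k=3  p_k/q_k = 192/13
k=4  a_k=1  p_k/q_k = 251/17
…
k=8  a_k=3  p_k/q_k = 96370/6527
k=9  a_k=1  p_k/q_k = 126003/8534
fundamental: x₁=126003, y₁=8534  (since 15876756009 − 218·72829156 = 1)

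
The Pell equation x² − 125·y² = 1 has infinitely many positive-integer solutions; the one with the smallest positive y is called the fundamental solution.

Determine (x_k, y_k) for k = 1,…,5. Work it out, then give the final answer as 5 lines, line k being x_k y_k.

d=125: √d = [11; 5,1,1,5,22] (ℓ=5, odd), read p_9/q_9
i=0: a=11 ⇒ p=11, q=1
i=1: a=5 ⇒ p=56, q=5
…
i=4: a=5 ⇒ p=682, q=61
i=5: a=22 ⇒ p=15127, q=1353
i=6: a=5 ⇒ p=76317, q=6826
i=7: a=1 ⇒ p=91444, q=8179
i=8: a=1 ⇒ p=167761, q=15005
i=9: a=5 ⇒ p=930249, q=83204
(x₁, y₁) = (930249, 83204);  930249² − 125·83204² = 1 ✓
n=2: (930249,83204)∘(930249,83204) = (930249·930249+125·83204·83204, 930249·83204+83204·930249) = (1730726404001,154800875592)
n=3: (1730726404001,154800875592)∘(930249,83204) = (930249·1730726404001+125·83204·154800875592, 930249·154800875592+83204·1730726404001) = (3220013013190122249,288006719437081612)
n=4: (3220013013190122249,288006719437081612)∘(930249,83204) = (930249·3220013013190122249+125·83204·288006719437081612, 930249·288006719437081612+83204·3220013013190122249) = (5990827771012465337616001,535835925499096664087184)
n=5: (5990827771012465337616001,535835925499096664087184)∘(930249,83204) = (930249·5990827771012465337616001+125·83204·535835925499096664087184, 930249·535835925499096664087184+83204·5990827771012465337616001) = (11145923086309929722690704506249,996921667718930338621440576020)

930249 83204
1730726404001 154800875592
3220013013190122249 288006719437081612
5990827771012465337616001 535835925499096664087184
11145923086309929722690704506249 996921667718930338621440576020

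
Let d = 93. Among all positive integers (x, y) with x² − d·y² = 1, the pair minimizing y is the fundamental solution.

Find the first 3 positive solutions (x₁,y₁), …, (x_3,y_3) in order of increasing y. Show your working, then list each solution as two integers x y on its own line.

d=93: √d = [9; 1,1,1,4,6,4,1,1,1,18] (ℓ=10, even), read p_9/q_9
a_0=9:  p_0=9·1+0=9,  q_0=9·0+1=1
…
a_3=1:  p_3=1·19+10=29,  q_3=1·2+1=3
a_4=4:  p_4=4·29+19=135,  q_4=4·3+2=14
…
a_6=4:  p_6=4·839+135=3491,  q_6=4·87+14=362
…
a_8=1:  p_8=1·4330+3491=7821,  q_8=1·449+362=811
a_9=1:  p_9=1·7821+4330=12151,  q_9=1·811+449=1260
(x₁, y₁) = (12151, 1260);  12151² − 93·1260² = 1 ✓
(12151+1260√93)^2 = 295293601 + 30620520√93
(12151+1260√93)^3 = 7176225079351 + 744139875780√93

12151 1260
295293601 30620520
7176225079351 744139875780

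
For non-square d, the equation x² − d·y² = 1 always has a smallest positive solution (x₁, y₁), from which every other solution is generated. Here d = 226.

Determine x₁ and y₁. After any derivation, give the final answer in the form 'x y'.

451 30

[15; 30] for √226; ℓ=1 ⇒ convergent index 1
a_0=15:  p_0=15·1+0=15,  q_0=15·0+1=1
a_1=30:  p_1=30·15+1=451,  q_1=30·1+0=30
→ (451, 30).  Check: 451²=203401, 226·30²=203400, difference 1.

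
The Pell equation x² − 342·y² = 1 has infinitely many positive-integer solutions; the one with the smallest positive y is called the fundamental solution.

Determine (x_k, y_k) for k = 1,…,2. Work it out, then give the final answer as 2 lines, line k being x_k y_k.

√342 → a₀=18, period (2,36); ℓ=2 even so k=1
step 0: (18, 1)  from 18·(1,0) + (0,1)
step 1: (37, 2)  from 2·(18,1) + (1,0)
fundamental: x₁=37, y₁=2  (since 1369 − 342·4 = 1)
(37+2√342)^2 = 2737 + 148√342

37 2
2737 148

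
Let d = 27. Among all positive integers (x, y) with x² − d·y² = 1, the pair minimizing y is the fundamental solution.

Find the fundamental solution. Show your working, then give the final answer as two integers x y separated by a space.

26 5

d=27: √d = [5; 5,10] (ℓ=2, even), read p_1/q_1
k=0  a_k=5  p_k/q_k = 5/1
k=1  a_k=5  p_k/q_k = 26/5
→ (26, 5).  Check: 26²=676, 27·5²=675, difference 1.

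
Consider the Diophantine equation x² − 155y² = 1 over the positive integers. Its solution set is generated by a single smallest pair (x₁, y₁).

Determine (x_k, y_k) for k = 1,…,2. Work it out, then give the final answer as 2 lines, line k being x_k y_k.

√155 = [12; 2,4,2,24, …], period ℓ=4 (even) → k=3
step 0: (12, 1)  from 12·(1,0) + (0,1)
…
step 2: (112, 9)  from 4·(25,2) + (12,1)
step 3: (249, 20)  from 2·(112,9) + (25,2)
→ (249, 20).  Check: 249²=62001, 155·20²=62000, difference 1.
(249+20√155)^2 = 124001 + 9960√155

249 20
124001 9960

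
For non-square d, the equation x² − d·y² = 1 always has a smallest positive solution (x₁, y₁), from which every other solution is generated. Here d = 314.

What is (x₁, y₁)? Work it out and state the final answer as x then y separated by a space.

392499 22150

d=314: √d = [17; 1,2,1,1,2,1,34] (ℓ=7, odd), read p_13/q_13
a_0=17:  p_0=17·1+0=17,  q_0=17·0+1=1
…
a_9=2:  p_9=2·15824+15381=47029,  q_9=2·893+868=2654
a_10=1:  p_10=1·47029+15824=62853,  q_10=1·2654+893=3547
…
a_12=2:  p_12=2·109882+62853=282617,  q_12=2·6201+3547=15949
a_13=1:  p_13=1·282617+109882=392499,  q_13=1·15949+6201=22150
→ (392499, 22150).  Check: 392499²=154055465001, 314·22150²=154055465000, difference 1.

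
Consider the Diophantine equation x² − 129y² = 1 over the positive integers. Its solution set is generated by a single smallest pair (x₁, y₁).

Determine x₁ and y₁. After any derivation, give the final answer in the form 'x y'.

16855 1484

√129 → a₀=11, period (2,1,3,1,6,1,3,1,2,22); ℓ=10 even so k=9
a_0=11:  p_0=11·1+0=11,  q_0=11·0+1=1
…
a_8=1:  p_8=1·4793+1238=6031,  q_8=1·422+109=531
a_9=2:  p_9=2·6031+4793=16855,  q_9=2·531+422=1484
fundamental: x₁=16855, y₁=1484  (since 284091025 − 129·2202256 = 1)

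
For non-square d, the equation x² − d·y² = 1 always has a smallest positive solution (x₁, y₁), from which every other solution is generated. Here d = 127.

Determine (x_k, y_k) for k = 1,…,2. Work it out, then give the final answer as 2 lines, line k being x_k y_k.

4730624 419775
44757606858751 3971595379200

[11; 3,1,2,2,7,11,7,2,2,1,3,22] for √127; ℓ=12 ⇒ convergent index 11
i=0: a=11 ⇒ p=11, q=1
i=1: a=3 ⇒ p=34, q=3
i=2: a=1 ⇒ p=45, q=4
i=3: a=2 ⇒ p=124, q=11
i=4: a=2 ⇒ p=293, q=26
…
i=6: a=11 ⇒ p=24218, q=2149
…
i=8: a=2 ⇒ p=367620, q=32621
…
i=10: a=1 ⇒ p=1274561, q=113099
i=11: a=3 ⇒ p=4730624, q=419775
→ (4730624, 419775).  Check: 4730624²=22378803429376, 127·419775²=22378803429375, difference 1.
k=2:  x_2 = 4730624·4730624+127·419775·419775 = 44757606858751,  y_2 = 4730624·419775+419775·4730624 = 3971595379200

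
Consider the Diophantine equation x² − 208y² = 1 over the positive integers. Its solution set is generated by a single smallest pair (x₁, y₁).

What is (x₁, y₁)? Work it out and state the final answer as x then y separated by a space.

649 45

[14; 2,2,1,2,2,28] for √208; ℓ=6 ⇒ convergent index 5
i=0: a=14 ⇒ p=14, q=1
…
i=4: a=2 ⇒ p=274, q=19
i=5: a=2 ⇒ p=649, q=45
→ (649, 45).  Check: 649²=421201, 208·45²=421200, difference 1.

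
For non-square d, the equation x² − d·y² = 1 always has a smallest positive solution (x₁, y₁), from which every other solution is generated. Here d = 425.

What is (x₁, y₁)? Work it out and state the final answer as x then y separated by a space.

√425 → a₀=20, period (1,1,1,1,1,1,40); ℓ=7 odd so k=13
k=0  a_k=20  p_k/q_k = 20/1
k=1  a_k=1  p_k/q_k = 21/1
k=2  a_k=1  p_k/q_k = 41/2
k=3  a_k=1  p_k/q_k = 62/3
…
k=5  a_k=1  p_k/q_k = 165/8
…
k=7  a_k=40  p_k/q_k = 10885/528
k=8  a_k=1  p_k/q_k = 11153/541
…
k=10  a_k=1  p_k/q_k = 33191/1610
…
k=12  a_k=1  p_k/q_k = 88420/4289
k=13  a_k=1  p_k/q_k = 143649/6968
(x₁, y₁) = (143649, 6968);  143649² − 425·6968² = 1 ✓

143649 6968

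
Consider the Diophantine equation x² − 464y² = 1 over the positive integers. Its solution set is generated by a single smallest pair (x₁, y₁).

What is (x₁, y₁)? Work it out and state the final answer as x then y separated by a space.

d=464: √d = [21; 1,1,5,1,1,1,5,1,1,42] (ℓ=10, even), read p_9/q_9
k=0  a_k=21  p_k/q_k = 21/1
…
k=2  a_k=1  p_k/q_k = 43/2
k=3  a_k=5  p_k/q_k = 237/11
k=4  a_k=1  p_k/q_k = 280/13
k=5  a_k=1  p_k/q_k = 517/24
k=6  a_k=1  p_k/q_k = 797/37
…
k=8  a_k=1  p_k/q_k = 5299/246
k=9  a_k=1  p_k/q_k = 9801/455
→ (9801, 455).  Check: 9801²=96059601, 464·455²=96059600, difference 1.

9801 455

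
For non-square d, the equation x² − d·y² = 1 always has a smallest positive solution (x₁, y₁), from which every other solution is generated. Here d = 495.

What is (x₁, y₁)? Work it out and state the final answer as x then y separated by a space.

[22; 4,44] for √495; ℓ=2 ⇒ convergent index 1
step 0: (22, 1)  from 22·(1,0) + (0,1)
step 1: (89, 4)  from 4·(22,1) + (1,0)
(x₁, y₁) = (89, 4);  89² − 495·4² = 1 ✓

89 4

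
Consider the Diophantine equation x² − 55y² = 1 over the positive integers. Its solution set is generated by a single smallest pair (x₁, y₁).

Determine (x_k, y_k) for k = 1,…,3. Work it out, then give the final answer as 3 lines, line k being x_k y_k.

89 12
15841 2136
2819609 380196

[7; 2,2,2,14] for √55; ℓ=4 ⇒ convergent index 3
i=0: a=7 ⇒ p=7, q=1
i=1: a=2 ⇒ p=15, q=2
i=2: a=2 ⇒ p=37, q=5
i=3: a=2 ⇒ p=89, q=12
fundamental: x₁=89, y₁=12  (since 7921 − 55·144 = 1)
n=2: (89,12)∘(89,12) = (89·89+55·12·12, 89·12+12·89) = (15841,2136)
n=3: (15841,2136)∘(89,12) = (89·15841+55·12·2136, 89·2136+12·15841) = (2819609,380196)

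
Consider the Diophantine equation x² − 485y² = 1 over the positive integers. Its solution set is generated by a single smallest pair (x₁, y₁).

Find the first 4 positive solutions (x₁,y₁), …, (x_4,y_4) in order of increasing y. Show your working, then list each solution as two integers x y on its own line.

[22; 44] for √485; ℓ=1 ⇒ convergent index 1
k=0  a_k=22  p_k/q_k = 22/1
k=1  a_k=44  p_k/q_k = 969/44
→ (969, 44).  Check: 969²=938961, 485·44²=938960, difference 1.
(969+44√485)^2 = 1877921 + 85272√485
(969+44√485)^3 = 3639409929 + 165257092√485
(969+44√485)^4 = 7053174564481 + 320268159024√485

969 44
1877921 85272
3639409929 165257092
7053174564481 320268159024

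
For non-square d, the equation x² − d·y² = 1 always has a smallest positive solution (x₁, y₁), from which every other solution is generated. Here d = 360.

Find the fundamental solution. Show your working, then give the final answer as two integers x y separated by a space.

19 1

[18; 1,36] for √360; ℓ=2 ⇒ convergent index 1
step 0: (18, 1)  from 18·(1,0) + (0,1)
step 1: (19, 1)  from 1·(18,1) + (1,0)
(x₁, y₁) = (19, 1);  19² − 360·1² = 1 ✓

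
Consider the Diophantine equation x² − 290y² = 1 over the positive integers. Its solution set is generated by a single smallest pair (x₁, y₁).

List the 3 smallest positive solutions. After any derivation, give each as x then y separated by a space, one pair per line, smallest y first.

579 34
670481 39372
776416419 45592742

d=290: √d = [17; 34] (ℓ=1, odd), read p_1/q_1
a_0=17:  p_0=17·1+0=17,  q_0=17·0+1=1
a_1=34:  p_1=34·17+1=579,  q_1=34·1+0=34
→ (579, 34).  Check: 579²=335241, 290·34²=335240, difference 1.
n=2: (579,34)∘(579,34) = (579·579+290·34·34, 579·34+34·579) = (670481,39372)
n=3: (670481,39372)∘(579,34) = (579·670481+290·34·39372, 579·39372+34·670481) = (776416419,45592742)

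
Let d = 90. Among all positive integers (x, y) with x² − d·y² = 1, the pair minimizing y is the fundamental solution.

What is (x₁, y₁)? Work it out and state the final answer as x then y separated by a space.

d=90: √d = [9; 2,18] (ℓ=2, even), read p_1/q_1
i=0: a=9 ⇒ p=9, q=1
i=1: a=2 ⇒ p=19, q=2
fundamental: x₁=19, y₁=2  (since 361 − 90·4 = 1)

19 2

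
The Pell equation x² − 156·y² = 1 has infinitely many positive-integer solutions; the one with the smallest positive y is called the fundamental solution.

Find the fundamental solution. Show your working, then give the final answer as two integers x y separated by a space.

25 2

√156 → a₀=12, period (2,24); ℓ=2 even so k=1
a_0=12:  p_0=12·1+0=12,  q_0=12·0+1=1
a_1=2:  p_1=2·12+1=25,  q_1=2·1+0=2
→ (25, 2).  Check: 25²=625, 156·2²=624, difference 1.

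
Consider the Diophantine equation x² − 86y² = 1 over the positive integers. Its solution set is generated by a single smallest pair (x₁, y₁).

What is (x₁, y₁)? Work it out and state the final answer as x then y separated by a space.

√86 = [9; 3,1,1,1,8,1,1,1,3,18, …], period ℓ=10 (even) → k=9
step 0: (9, 1)  from 9·(1,0) + (0,1)
step 1: (28, 3)  from 3·(9,1) + (1,0)
step 2: (37, 4)  from 1·(28,3) + (9,1)
step 3: (65, 7)  from 1·(37,4) + (28,3)
…
step 5: (881, 95)  from 8·(102,11) + (65,7)
…
step 8: (2847, 307)  from 1·(1864,201) + (983,106)
step 9: (10405, 1122)  from 3·(2847,307) + (1864,201)
→ (10405, 1122).  Check: 10405²=108264025, 86·1122²=108264024, difference 1.

10405 1122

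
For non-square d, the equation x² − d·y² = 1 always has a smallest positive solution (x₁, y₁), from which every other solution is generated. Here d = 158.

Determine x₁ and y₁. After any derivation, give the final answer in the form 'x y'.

[12; 1,1,3,12,3,1,1,24] for √158; ℓ=8 ⇒ convergent index 7
a_0=12:  p_0=12·1+0=12,  q_0=12·0+1=1
a_1=1:  p_1=1·12+1=13,  q_1=1·1+0=1
…
a_6=1:  p_6=1·3331+1081=4412,  q_6=1·265+86=351
a_7=1:  p_7=1·4412+3331=7743,  q_7=1·351+265=616
→ (7743, 616).  Check: 7743²=59954049, 158·616²=59954048, difference 1.

7743 616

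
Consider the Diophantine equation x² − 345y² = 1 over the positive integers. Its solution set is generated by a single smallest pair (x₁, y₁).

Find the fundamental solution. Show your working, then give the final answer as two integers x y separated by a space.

d=345: √d = [18; 1,1,2,1,6,1,2,1,1,36] (ℓ=10, even), read p_9/q_9
i=0: a=18 ⇒ p=18, q=1
…
i=3: a=2 ⇒ p=93, q=5
…
i=6: a=1 ⇒ p=1003, q=54
i=7: a=2 ⇒ p=2879, q=155
i=8: a=1 ⇒ p=3882, q=209
i=9: a=1 ⇒ p=6761, q=364
fundamental: x₁=6761, y₁=364  (since 45711121 − 345·132496 = 1)

6761 364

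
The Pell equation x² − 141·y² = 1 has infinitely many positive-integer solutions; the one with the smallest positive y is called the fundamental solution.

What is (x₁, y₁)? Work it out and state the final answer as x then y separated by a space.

d=141: √d = [11; 1,6,1,22] (ℓ=4, even), read p_3/q_3
a_0=11:  p_0=11·1+0=11,  q_0=11·0+1=1
…
a_2=6:  p_2=6·12+11=83,  q_2=6·1+1=7
a_3=1:  p_3=1·83+12=95,  q_3=1·7+1=8
→ (95, 8).  Check: 95²=9025, 141·8²=9024, difference 1.

95 8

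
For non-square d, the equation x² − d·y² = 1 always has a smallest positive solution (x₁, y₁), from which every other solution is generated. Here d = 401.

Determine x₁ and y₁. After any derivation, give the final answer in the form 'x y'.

801 40

√401 → a₀=20, period (40); ℓ=1 odd so k=1
a_0=20:  p_0=20·1+0=20,  q_0=20·0+1=1
a_1=40:  p_1=40·20+1=801,  q_1=40·1+0=40
(x₁, y₁) = (801, 40);  801² − 401·40² = 1 ✓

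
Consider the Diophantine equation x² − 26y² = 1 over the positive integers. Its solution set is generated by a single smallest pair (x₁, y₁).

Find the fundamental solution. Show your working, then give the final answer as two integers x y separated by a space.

51 10

√26 → a₀=5, period (10); ℓ=1 odd so k=1
i=0: a=5 ⇒ p=5, q=1
i=1: a=10 ⇒ p=51, q=10
fundamental: x₁=51, y₁=10  (since 2601 − 26·100 = 1)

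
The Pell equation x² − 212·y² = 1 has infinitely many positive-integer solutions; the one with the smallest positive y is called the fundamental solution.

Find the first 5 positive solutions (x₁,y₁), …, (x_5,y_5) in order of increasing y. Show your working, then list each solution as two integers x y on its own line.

66249 4550
8777860001 602865900
1163048894346249 79878526013650
154101652394311440001 10583744939153731800
20418160737778428282906249 1402325036868112630022750

[14; 1,1,3,1,1,…,1,1,28] for √212; ℓ=14 ⇒ convergent index 13
step 0: (14, 1)  from 14·(1,0) + (0,1)
step 1: (15, 1)  from 1·(14,1) + (1,0)
…
step 3: (102, 7)  from 3·(29,2) + (15,1)
…
step 5: (233, 16)  from 1·(131,9) + (102,7)
…
step 7: (2417, 166)  from 6·(364,25) + (233,16)
…
step 10: (7979, 548)  from 1·(5198,357) + (2781,191)
…
step 12: (37114, 2549)  from 1·(29135,2001) + (7979,548)
step 13: (66249, 4550)  from 1·(37114,2549) + (29135,2001)
→ (66249, 4550).  Check: 66249²=4388930001, 212·4550²=4388930000, difference 1.
n=2: (66249,4550)∘(66249,4550) = (66249·66249+212·4550·4550, 66249·4550+4550·66249) = (8777860001,602865900)
n=3: (8777860001,602865900)∘(66249,4550) = (66249·8777860001+212·4550·602865900, 66249·602865900+4550·8777860001) = (1163048894346249,79878526013650)
n=4: (1163048894346249,79878526013650)∘(66249,4550) = (66249·1163048894346249+212·4550·79878526013650, 66249·79878526013650+4550·1163048894346249) = (154101652394311440001,10583744939153731800)
n=5: (154101652394311440001,10583744939153731800)∘(66249,4550) = (66249·154101652394311440001+212·4550·10583744939153731800, 66249·10583744939153731800+4550·154101652394311440001) = (20418160737778428282906249,1402325036868112630022750)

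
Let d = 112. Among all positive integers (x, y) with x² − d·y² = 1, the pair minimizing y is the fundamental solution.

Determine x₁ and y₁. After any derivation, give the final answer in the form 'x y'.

127 12

√112 → a₀=10, period (1,1,2,1,1,20); ℓ=6 even so k=5
i=0: a=10 ⇒ p=10, q=1
…
i=2: a=1 ⇒ p=21, q=2
i=3: a=2 ⇒ p=53, q=5
i=4: a=1 ⇒ p=74, q=7
i=5: a=1 ⇒ p=127, q=12
→ (127, 12).  Check: 127²=16129, 112·12²=16128, difference 1.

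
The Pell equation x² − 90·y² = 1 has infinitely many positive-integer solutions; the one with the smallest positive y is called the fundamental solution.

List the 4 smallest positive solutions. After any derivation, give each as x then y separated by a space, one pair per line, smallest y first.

√90 = [9; 2,18, …], period ℓ=2 (even) → k=1
i=0: a=9 ⇒ p=9, q=1
i=1: a=2 ⇒ p=19, q=2
fundamental: x₁=19, y₁=2  (since 361 − 90·4 = 1)
(19+2√90)^2 = 721 + 76√90
(19+2√90)^3 = 27379 + 2886√90
(19+2√90)^4 = 1039681 + 109592√90

19 2
721 76
27379 2886
1039681 109592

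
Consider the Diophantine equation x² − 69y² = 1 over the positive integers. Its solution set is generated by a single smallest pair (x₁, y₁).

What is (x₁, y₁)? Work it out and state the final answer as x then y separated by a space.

√69 → a₀=8, period (3,3,1,4,1,3,3,16); ℓ=8 even so k=7
step 0: (8, 1)  from 8·(1,0) + (0,1)
step 1: (25, 3)  from 3·(8,1) + (1,0)
…
step 4: (515, 62)  from 4·(108,13) + (83,10)
step 5: (623, 75)  from 1·(515,62) + (108,13)
step 6: (2384, 287)  from 3·(623,75) + (515,62)
step 7: (7775, 936)  from 3·(2384,287) + (623,75)
→ (7775, 936).  Check: 7775²=60450625, 69·936²=60450624, difference 1.

7775 936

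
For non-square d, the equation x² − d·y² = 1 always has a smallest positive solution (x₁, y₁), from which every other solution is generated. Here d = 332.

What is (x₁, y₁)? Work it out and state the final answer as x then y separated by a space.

13447 738

√332 → a₀=18, period (4,1,1,8,1,1,4,36); ℓ=8 even so k=7
a_0=18:  p_0=18·1+0=18,  q_0=18·0+1=1
…
a_3=1:  p_3=1·91+73=164,  q_3=1·5+4=9
a_4=8:  p_4=8·164+91=1403,  q_4=8·9+5=77
…
a_6=1:  p_6=1·1567+1403=2970,  q_6=1·86+77=163
a_7=4:  p_7=4·2970+1567=13447,  q_7=4·163+86=738
(x₁, y₁) = (13447, 738);  13447² − 332·738² = 1 ✓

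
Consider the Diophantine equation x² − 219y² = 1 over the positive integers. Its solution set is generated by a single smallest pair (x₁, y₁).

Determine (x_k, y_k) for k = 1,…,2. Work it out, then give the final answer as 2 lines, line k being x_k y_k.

74 5
10951 740

√219 = [14; 1,3,1,28, …], period ℓ=4 (even) → k=3
a_0=14:  p_0=14·1+0=14,  q_0=14·0+1=1
…
a_2=3:  p_2=3·15+14=59,  q_2=3·1+1=4
a_3=1:  p_3=1·59+15=74,  q_3=1·4+1=5
→ (74, 5).  Check: 74²=5476, 219·5²=5475, difference 1.
(74+5√219)^2 = 10951 + 740√219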